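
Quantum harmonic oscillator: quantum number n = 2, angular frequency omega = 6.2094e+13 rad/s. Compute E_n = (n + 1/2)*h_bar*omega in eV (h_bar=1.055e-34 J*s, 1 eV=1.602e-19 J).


E = (n + 1/2) * h_bar * omega
= (2 + 0.5) * 1.055e-34 * 6.2094e+13
= 2.5 * 6.5509e-21
= 1.6377e-20 J
= 0.1022 eV

0.1022


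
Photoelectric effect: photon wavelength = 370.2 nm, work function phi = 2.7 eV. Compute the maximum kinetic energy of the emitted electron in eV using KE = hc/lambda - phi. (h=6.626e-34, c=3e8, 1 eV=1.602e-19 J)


E_photon = hc / lambda
= (6.626e-34)(3e8) / (370.2e-9)
= 5.3695e-19 J
= 3.3518 eV
KE = E_photon - phi
= 3.3518 - 2.7
= 0.6518 eV

0.6518


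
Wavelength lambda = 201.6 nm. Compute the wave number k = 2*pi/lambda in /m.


k = 2 * pi / lambda
= 6.2832 / (201.6e-9)
= 6.2832 / 2.0160e-07
= 3.1167e+07 /m

3.1167e+07


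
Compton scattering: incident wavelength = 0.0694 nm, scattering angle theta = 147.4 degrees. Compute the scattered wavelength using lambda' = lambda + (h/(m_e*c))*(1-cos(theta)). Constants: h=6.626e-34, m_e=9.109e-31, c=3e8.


Compton wavelength: h/(m_e*c) = 2.4247e-12 m
d_lambda = 2.4247e-12 * (1 - cos(147.4 deg))
= 2.4247e-12 * 1.842452
= 4.4674e-12 m = 0.004467 nm
lambda' = 0.0694 + 0.004467
= 0.073867 nm

0.073867


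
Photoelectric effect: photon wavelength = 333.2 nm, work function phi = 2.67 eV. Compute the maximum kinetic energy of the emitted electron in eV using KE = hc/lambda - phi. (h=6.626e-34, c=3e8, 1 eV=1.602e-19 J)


E_photon = hc / lambda
= (6.626e-34)(3e8) / (333.2e-9)
= 5.9658e-19 J
= 3.724 eV
KE = E_photon - phi
= 3.724 - 2.67
= 1.054 eV

1.054


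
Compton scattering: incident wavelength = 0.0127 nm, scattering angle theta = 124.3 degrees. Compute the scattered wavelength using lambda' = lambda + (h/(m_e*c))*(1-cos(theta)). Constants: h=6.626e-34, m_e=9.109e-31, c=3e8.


Compton wavelength: h/(m_e*c) = 2.4247e-12 m
d_lambda = 2.4247e-12 * (1 - cos(124.3 deg))
= 2.4247e-12 * 1.563526
= 3.7911e-12 m = 0.003791 nm
lambda' = 0.0127 + 0.003791
= 0.016491 nm

0.016491


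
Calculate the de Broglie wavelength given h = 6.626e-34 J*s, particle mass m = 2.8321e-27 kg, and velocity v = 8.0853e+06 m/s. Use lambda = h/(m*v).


lambda = h / (m * v)
= 6.626e-34 / (2.8321e-27 * 8.0853e+06)
= 6.626e-34 / 2.2898e-20
= 2.8937e-14 m

2.8937e-14


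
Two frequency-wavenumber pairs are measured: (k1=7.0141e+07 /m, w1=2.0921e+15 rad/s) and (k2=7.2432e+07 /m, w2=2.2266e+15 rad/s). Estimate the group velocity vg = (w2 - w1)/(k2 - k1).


vg = (w2 - w1) / (k2 - k1)
= (2.2266e+15 - 2.0921e+15) / (7.2432e+07 - 7.0141e+07)
= 1.3450e+14 / 2.2910e+06
= 5.8708e+07 m/s

5.8708e+07


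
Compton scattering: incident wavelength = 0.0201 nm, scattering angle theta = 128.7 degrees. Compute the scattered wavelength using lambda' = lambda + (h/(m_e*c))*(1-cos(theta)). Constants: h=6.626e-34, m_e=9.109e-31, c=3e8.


Compton wavelength: h/(m_e*c) = 2.4247e-12 m
d_lambda = 2.4247e-12 * (1 - cos(128.7 deg))
= 2.4247e-12 * 1.625243
= 3.9407e-12 m = 0.003941 nm
lambda' = 0.0201 + 0.003941
= 0.024041 nm

0.024041


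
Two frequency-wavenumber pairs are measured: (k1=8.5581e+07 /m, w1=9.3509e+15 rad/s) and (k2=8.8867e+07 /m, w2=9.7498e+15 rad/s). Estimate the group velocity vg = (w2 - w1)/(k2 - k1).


vg = (w2 - w1) / (k2 - k1)
= (9.7498e+15 - 9.3509e+15) / (8.8867e+07 - 8.5581e+07)
= 3.9890e+14 / 3.2860e+06
= 1.2139e+08 m/s

1.2139e+08


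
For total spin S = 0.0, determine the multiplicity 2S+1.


Spin multiplicity = 2S + 1
= 2 * 0.0 + 1
= 0.0 + 1
= 1

1


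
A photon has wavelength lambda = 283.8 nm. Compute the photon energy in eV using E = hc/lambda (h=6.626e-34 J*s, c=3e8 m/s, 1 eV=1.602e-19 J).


E = hc / lambda
= (6.626e-34)(3e8) / (283.8e-9)
= 1.9878e-25 / 2.8380e-07
= 7.0042e-19 J
Converting to eV: 7.0042e-19 / 1.602e-19
= 4.3722 eV

4.3722


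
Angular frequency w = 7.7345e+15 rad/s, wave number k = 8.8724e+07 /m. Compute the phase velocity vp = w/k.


vp = w / k
= 7.7345e+15 / 8.8724e+07
= 8.7175e+07 m/s

8.7175e+07


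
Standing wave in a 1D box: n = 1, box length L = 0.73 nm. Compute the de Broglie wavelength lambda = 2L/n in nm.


lambda = 2L / n
= 2 * 0.73 / 1
= 1.46 / 1
= 1.46 nm

1.46


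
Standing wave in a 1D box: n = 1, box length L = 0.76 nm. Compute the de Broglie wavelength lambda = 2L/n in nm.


lambda = 2L / n
= 2 * 0.76 / 1
= 1.52 / 1
= 1.52 nm

1.52


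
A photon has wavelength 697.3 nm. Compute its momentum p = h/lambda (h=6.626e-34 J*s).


p = h / lambda
= 6.626e-34 / (697.3e-9)
= 6.626e-34 / 6.9730e-07
= 9.5024e-28 kg*m/s

9.5024e-28


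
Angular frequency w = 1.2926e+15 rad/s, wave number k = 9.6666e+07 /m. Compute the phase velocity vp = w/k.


vp = w / k
= 1.2926e+15 / 9.6666e+07
= 1.3372e+07 m/s

1.3372e+07


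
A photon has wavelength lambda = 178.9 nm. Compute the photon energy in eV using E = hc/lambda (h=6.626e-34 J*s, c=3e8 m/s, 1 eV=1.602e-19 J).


E = hc / lambda
= (6.626e-34)(3e8) / (178.9e-9)
= 1.9878e-25 / 1.7890e-07
= 1.1111e-18 J
Converting to eV: 1.1111e-18 / 1.602e-19
= 6.9359 eV

6.9359


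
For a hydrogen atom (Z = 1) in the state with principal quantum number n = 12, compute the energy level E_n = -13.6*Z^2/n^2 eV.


E_n = -13.6 * Z^2 / n^2
= -13.6 * 1^2 / 12^2
= -13.6 * 1 / 144
= -0.0944 eV

-0.0944


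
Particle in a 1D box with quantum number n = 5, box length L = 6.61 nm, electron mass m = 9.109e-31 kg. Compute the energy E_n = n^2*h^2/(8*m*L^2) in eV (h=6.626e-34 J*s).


E = n^2 * h^2 / (8 * m * L^2)
= 5^2 * (6.626e-34)^2 / (8 * 9.109e-31 * (6.61e-9)^2)
= 25 * 4.3904e-67 / (8 * 9.109e-31 * 4.3692e-17)
= 3.4473e-20 J
= 0.2152 eV

0.2152


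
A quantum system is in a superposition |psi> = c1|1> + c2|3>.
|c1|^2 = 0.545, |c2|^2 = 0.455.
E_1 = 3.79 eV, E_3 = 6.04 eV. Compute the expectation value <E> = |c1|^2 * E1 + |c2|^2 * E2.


<E> = |c1|^2 * E1 + |c2|^2 * E2
= 0.545 * 3.79 + 0.455 * 6.04
= 2.0655 + 2.7482
= 4.8138 eV

4.8138


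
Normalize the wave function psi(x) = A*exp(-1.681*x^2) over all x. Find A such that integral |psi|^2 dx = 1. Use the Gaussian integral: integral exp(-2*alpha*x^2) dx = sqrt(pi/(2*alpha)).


integral |psi|^2 dx = A^2 * sqrt(pi/(2*alpha)) = 1
A^2 = sqrt(2*alpha/pi)
= sqrt(2 * 1.681 / pi)
= 1.034484
A = sqrt(1.034484)
= 1.0171

1.0171


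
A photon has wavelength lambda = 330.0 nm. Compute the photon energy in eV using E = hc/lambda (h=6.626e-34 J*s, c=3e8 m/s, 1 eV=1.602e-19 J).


E = hc / lambda
= (6.626e-34)(3e8) / (330.0e-9)
= 1.9878e-25 / 3.3000e-07
= 6.0236e-19 J
Converting to eV: 6.0236e-19 / 1.602e-19
= 3.7601 eV

3.7601


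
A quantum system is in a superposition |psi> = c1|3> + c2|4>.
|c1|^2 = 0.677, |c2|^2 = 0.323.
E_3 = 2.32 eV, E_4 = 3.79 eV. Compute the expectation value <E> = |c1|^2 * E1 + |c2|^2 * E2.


<E> = |c1|^2 * E1 + |c2|^2 * E2
= 0.677 * 2.32 + 0.323 * 3.79
= 1.5706 + 1.2242
= 2.7948 eV

2.7948


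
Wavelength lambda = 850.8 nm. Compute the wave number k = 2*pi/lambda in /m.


k = 2 * pi / lambda
= 6.2832 / (850.8e-9)
= 6.2832 / 8.5080e-07
= 7.3850e+06 /m

7.3850e+06


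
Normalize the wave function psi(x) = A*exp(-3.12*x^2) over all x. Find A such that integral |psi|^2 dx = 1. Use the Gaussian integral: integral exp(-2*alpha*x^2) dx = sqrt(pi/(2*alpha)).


integral |psi|^2 dx = A^2 * sqrt(pi/(2*alpha)) = 1
A^2 = sqrt(2*alpha/pi)
= sqrt(2 * 3.12 / pi)
= 1.409345
A = sqrt(1.409345)
= 1.1872

1.1872


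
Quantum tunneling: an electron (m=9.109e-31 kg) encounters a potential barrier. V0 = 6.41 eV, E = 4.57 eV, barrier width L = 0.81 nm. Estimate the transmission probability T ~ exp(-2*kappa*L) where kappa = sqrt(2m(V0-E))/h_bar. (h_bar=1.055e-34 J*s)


V0 - E = 1.84 eV = 2.9477e-19 J
kappa = sqrt(2 * m * (V0-E)) / h_bar
= sqrt(2 * 9.109e-31 * 2.9477e-19) / 1.055e-34
= 6.9461e+09 /m
2*kappa*L = 2 * 6.9461e+09 * 0.81e-9
= 11.2526
T = exp(-11.2526) = 1.297346e-05

1.297346e-05


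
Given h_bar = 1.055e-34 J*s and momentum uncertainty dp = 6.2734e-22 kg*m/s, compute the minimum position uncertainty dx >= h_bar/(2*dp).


dx = h_bar / (2 * dp)
= 1.055e-34 / (2 * 6.2734e-22)
= 1.055e-34 / 1.2547e-21
= 8.4085e-14 m

8.4085e-14


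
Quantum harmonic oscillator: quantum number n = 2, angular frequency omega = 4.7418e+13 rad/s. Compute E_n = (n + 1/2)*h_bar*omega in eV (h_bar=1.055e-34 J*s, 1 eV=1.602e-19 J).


E = (n + 1/2) * h_bar * omega
= (2 + 0.5) * 1.055e-34 * 4.7418e+13
= 2.5 * 5.0026e-21
= 1.2506e-20 J
= 0.0781 eV

0.0781


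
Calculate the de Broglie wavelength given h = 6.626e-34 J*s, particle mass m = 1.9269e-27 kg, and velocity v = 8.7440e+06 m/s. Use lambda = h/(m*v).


lambda = h / (m * v)
= 6.626e-34 / (1.9269e-27 * 8.7440e+06)
= 6.626e-34 / 1.6849e-20
= 3.9326e-14 m

3.9326e-14


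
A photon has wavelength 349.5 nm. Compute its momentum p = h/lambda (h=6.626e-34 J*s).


p = h / lambda
= 6.626e-34 / (349.5e-9)
= 6.626e-34 / 3.4950e-07
= 1.8959e-27 kg*m/s

1.8959e-27


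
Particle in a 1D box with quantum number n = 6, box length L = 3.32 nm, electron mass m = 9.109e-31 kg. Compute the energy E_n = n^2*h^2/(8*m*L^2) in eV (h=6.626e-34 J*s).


E = n^2 * h^2 / (8 * m * L^2)
= 6^2 * (6.626e-34)^2 / (8 * 9.109e-31 * (3.32e-9)^2)
= 36 * 4.3904e-67 / (8 * 9.109e-31 * 1.1022e-17)
= 1.9677e-19 J
= 1.2283 eV

1.2283


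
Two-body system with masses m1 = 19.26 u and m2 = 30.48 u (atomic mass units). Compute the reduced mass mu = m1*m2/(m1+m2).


mu = m1 * m2 / (m1 + m2)
= 19.26 * 30.48 / (19.26 + 30.48)
= 587.0448 / 49.74
= 11.8023 u

11.8023


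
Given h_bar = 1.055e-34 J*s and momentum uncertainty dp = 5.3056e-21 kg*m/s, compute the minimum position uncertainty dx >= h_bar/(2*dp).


dx = h_bar / (2 * dp)
= 1.055e-34 / (2 * 5.3056e-21)
= 1.055e-34 / 1.0611e-20
= 9.9423e-15 m

9.9423e-15


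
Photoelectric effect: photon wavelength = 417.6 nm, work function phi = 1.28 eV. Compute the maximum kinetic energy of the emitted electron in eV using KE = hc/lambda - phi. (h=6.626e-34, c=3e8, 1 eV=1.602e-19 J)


E_photon = hc / lambda
= (6.626e-34)(3e8) / (417.6e-9)
= 4.7601e-19 J
= 2.9713 eV
KE = E_photon - phi
= 2.9713 - 1.28
= 1.6913 eV

1.6913


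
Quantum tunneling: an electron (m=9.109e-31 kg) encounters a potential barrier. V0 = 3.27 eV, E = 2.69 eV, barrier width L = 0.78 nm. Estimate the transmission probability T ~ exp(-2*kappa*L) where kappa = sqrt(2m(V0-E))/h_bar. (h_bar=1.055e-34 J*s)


V0 - E = 0.58 eV = 9.2916e-20 J
kappa = sqrt(2 * m * (V0-E)) / h_bar
= sqrt(2 * 9.109e-31 * 9.2916e-20) / 1.055e-34
= 3.8998e+09 /m
2*kappa*L = 2 * 3.8998e+09 * 0.78e-9
= 6.0837
T = exp(-6.0837) = 2.279728e-03

2.279728e-03


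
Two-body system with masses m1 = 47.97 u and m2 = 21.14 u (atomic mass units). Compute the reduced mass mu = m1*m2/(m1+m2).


mu = m1 * m2 / (m1 + m2)
= 47.97 * 21.14 / (47.97 + 21.14)
= 1014.0858 / 69.11
= 14.6735 u

14.6735


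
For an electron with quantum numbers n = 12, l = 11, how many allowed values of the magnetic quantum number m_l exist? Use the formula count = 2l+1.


m_l ranges from -l to +l in integer steps
So m_l goes from -11 to +11
Count = 2l + 1 = 2*11 + 1
= 23

23


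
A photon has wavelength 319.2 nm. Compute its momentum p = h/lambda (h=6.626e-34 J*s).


p = h / lambda
= 6.626e-34 / (319.2e-9)
= 6.626e-34 / 3.1920e-07
= 2.0758e-27 kg*m/s

2.0758e-27


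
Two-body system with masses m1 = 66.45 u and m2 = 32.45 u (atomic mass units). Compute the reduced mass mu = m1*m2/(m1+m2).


mu = m1 * m2 / (m1 + m2)
= 66.45 * 32.45 / (66.45 + 32.45)
= 2156.3025 / 98.9
= 21.8029 u

21.8029


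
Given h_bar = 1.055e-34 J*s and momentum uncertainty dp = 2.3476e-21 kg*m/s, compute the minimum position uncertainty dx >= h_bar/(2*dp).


dx = h_bar / (2 * dp)
= 1.055e-34 / (2 * 2.3476e-21)
= 1.055e-34 / 4.6952e-21
= 2.2470e-14 m

2.2470e-14


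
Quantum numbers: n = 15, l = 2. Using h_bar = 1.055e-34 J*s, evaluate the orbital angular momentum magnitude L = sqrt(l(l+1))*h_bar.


L = sqrt(l*(l+1)) * h_bar
= sqrt(2 * 3) * 1.055e-34
= sqrt(6) * 1.055e-34
= 2.4495 * 1.055e-34
= 2.5842e-34 J*s

2.5842e-34


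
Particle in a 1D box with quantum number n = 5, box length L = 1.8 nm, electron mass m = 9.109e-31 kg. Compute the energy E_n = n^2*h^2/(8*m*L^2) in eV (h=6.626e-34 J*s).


E = n^2 * h^2 / (8 * m * L^2)
= 5^2 * (6.626e-34)^2 / (8 * 9.109e-31 * (1.8e-9)^2)
= 25 * 4.3904e-67 / (8 * 9.109e-31 * 3.2400e-18)
= 4.6488e-19 J
= 2.9018 eV

2.9018


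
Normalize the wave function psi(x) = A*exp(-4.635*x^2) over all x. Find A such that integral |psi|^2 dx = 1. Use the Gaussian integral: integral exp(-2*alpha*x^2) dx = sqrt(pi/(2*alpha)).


integral |psi|^2 dx = A^2 * sqrt(pi/(2*alpha)) = 1
A^2 = sqrt(2*alpha/pi)
= sqrt(2 * 4.635 / pi)
= 1.71777
A = sqrt(1.71777)
= 1.3106

1.3106


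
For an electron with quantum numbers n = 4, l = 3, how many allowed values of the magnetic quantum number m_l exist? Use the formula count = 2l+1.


m_l ranges from -l to +l in integer steps
So m_l goes from -3 to +3
Count = 2l + 1 = 2*3 + 1
= 7

7


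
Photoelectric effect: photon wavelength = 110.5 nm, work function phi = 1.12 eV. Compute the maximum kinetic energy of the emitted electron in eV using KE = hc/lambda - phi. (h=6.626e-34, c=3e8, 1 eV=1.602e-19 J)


E_photon = hc / lambda
= (6.626e-34)(3e8) / (110.5e-9)
= 1.7989e-18 J
= 11.2292 eV
KE = E_photon - phi
= 11.2292 - 1.12
= 10.1092 eV

10.1092


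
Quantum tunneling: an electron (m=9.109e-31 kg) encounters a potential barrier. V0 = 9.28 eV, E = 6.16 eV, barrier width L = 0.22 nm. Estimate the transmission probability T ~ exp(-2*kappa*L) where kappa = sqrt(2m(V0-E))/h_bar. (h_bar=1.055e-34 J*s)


V0 - E = 3.12 eV = 4.9982e-19 J
kappa = sqrt(2 * m * (V0-E)) / h_bar
= sqrt(2 * 9.109e-31 * 4.9982e-19) / 1.055e-34
= 9.0450e+09 /m
2*kappa*L = 2 * 9.0450e+09 * 0.22e-9
= 3.9798
T = exp(-3.9798) = 1.868974e-02

1.868974e-02


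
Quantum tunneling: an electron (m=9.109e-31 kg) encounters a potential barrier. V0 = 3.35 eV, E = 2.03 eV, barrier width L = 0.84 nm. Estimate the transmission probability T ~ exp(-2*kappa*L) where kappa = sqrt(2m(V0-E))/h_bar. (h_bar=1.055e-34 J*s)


V0 - E = 1.32 eV = 2.1146e-19 J
kappa = sqrt(2 * m * (V0-E)) / h_bar
= sqrt(2 * 9.109e-31 * 2.1146e-19) / 1.055e-34
= 5.8832e+09 /m
2*kappa*L = 2 * 5.8832e+09 * 0.84e-9
= 9.8838
T = exp(-9.8838) = 5.099246e-05

5.099246e-05


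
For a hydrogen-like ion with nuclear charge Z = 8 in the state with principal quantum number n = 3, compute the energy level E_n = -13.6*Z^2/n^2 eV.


E_n = -13.6 * Z^2 / n^2
= -13.6 * 8^2 / 3^2
= -13.6 * 64 / 9
= -96.7111 eV

-96.7111


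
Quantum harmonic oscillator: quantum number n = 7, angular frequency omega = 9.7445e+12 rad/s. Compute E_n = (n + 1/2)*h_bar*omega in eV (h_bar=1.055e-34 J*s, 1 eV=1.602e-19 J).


E = (n + 1/2) * h_bar * omega
= (7 + 0.5) * 1.055e-34 * 9.7445e+12
= 7.5 * 1.0280e-21
= 7.7103e-21 J
= 0.0481 eV

0.0481


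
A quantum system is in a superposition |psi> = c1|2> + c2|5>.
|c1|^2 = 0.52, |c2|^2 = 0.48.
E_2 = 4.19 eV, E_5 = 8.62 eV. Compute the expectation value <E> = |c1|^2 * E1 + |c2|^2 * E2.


<E> = |c1|^2 * E1 + |c2|^2 * E2
= 0.52 * 4.19 + 0.48 * 8.62
= 2.1788 + 4.1376
= 6.3164 eV

6.3164


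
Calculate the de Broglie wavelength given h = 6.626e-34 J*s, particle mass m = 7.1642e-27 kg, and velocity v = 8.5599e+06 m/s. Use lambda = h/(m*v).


lambda = h / (m * v)
= 6.626e-34 / (7.1642e-27 * 8.5599e+06)
= 6.626e-34 / 6.1325e-20
= 1.0805e-14 m

1.0805e-14


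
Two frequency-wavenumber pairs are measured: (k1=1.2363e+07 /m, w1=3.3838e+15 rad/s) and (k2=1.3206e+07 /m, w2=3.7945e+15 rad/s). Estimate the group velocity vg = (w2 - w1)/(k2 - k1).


vg = (w2 - w1) / (k2 - k1)
= (3.7945e+15 - 3.3838e+15) / (1.3206e+07 - 1.2363e+07)
= 4.1070e+14 / 8.4300e+05
= 4.8719e+08 m/s

4.8719e+08


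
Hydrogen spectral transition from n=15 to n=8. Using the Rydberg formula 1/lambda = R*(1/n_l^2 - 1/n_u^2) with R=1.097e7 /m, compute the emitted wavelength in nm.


1/lambda = R * (1/n_l^2 - 1/n_u^2)
= 1.097e7 * (1/8^2 - 1/15^2)
= 1.097e7 * (0.015625 - 0.004444)
= 1.097e7 * 0.011181
= 1.2265e+05 /m
lambda = 1 / 1.2265e+05 = 8153.2355 nm

8153.2355


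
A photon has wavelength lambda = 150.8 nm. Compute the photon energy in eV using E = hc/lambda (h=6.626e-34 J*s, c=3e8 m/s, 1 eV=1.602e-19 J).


E = hc / lambda
= (6.626e-34)(3e8) / (150.8e-9)
= 1.9878e-25 / 1.5080e-07
= 1.3182e-18 J
Converting to eV: 1.3182e-18 / 1.602e-19
= 8.2283 eV

8.2283


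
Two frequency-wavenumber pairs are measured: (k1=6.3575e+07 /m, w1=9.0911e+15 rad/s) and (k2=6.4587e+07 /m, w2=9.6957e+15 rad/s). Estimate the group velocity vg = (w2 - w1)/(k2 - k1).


vg = (w2 - w1) / (k2 - k1)
= (9.6957e+15 - 9.0911e+15) / (6.4587e+07 - 6.3575e+07)
= 6.0460e+14 / 1.0120e+06
= 5.9743e+08 m/s

5.9743e+08


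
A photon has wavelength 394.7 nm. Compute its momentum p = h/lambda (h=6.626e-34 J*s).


p = h / lambda
= 6.626e-34 / (394.7e-9)
= 6.626e-34 / 3.9470e-07
= 1.6787e-27 kg*m/s

1.6787e-27


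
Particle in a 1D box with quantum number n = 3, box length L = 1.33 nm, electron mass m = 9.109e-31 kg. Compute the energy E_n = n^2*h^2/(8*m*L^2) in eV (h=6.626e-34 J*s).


E = n^2 * h^2 / (8 * m * L^2)
= 3^2 * (6.626e-34)^2 / (8 * 9.109e-31 * (1.33e-9)^2)
= 9 * 4.3904e-67 / (8 * 9.109e-31 * 1.7689e-18)
= 3.0654e-19 J
= 1.9135 eV

1.9135


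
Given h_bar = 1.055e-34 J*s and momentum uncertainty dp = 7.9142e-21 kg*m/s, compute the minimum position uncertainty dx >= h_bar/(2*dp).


dx = h_bar / (2 * dp)
= 1.055e-34 / (2 * 7.9142e-21)
= 1.055e-34 / 1.5828e-20
= 6.6652e-15 m

6.6652e-15


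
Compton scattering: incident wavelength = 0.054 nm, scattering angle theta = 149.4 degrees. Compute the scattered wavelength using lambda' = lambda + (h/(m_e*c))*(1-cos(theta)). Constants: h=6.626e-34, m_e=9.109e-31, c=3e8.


Compton wavelength: h/(m_e*c) = 2.4247e-12 m
d_lambda = 2.4247e-12 * (1 - cos(149.4 deg))
= 2.4247e-12 * 1.860742
= 4.5118e-12 m = 0.004512 nm
lambda' = 0.054 + 0.004512
= 0.058512 nm

0.058512


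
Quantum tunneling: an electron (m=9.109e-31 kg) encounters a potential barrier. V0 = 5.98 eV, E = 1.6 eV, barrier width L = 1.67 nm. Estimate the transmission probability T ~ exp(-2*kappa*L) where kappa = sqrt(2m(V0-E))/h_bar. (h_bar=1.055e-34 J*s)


V0 - E = 4.38 eV = 7.0168e-19 J
kappa = sqrt(2 * m * (V0-E)) / h_bar
= sqrt(2 * 9.109e-31 * 7.0168e-19) / 1.055e-34
= 1.0717e+10 /m
2*kappa*L = 2 * 1.0717e+10 * 1.67e-9
= 35.7942
T = exp(-35.7942) = 2.849550e-16

2.849550e-16


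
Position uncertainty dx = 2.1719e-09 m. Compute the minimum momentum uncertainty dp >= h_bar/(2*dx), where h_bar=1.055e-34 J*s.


dp = h_bar / (2 * dx)
= 1.055e-34 / (2 * 2.1719e-09)
= 1.055e-34 / 4.3438e-09
= 2.4287e-26 kg*m/s

2.4287e-26


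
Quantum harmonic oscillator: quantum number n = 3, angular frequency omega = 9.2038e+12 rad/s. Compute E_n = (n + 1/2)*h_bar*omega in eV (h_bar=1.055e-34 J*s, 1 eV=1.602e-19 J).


E = (n + 1/2) * h_bar * omega
= (3 + 0.5) * 1.055e-34 * 9.2038e+12
= 3.5 * 9.7100e-22
= 3.3985e-21 J
= 0.0212 eV

0.0212


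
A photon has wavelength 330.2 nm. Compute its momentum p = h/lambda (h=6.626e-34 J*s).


p = h / lambda
= 6.626e-34 / (330.2e-9)
= 6.626e-34 / 3.3020e-07
= 2.0067e-27 kg*m/s

2.0067e-27


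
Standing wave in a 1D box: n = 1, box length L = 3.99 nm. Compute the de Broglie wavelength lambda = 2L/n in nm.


lambda = 2L / n
= 2 * 3.99 / 1
= 7.98 / 1
= 7.98 nm

7.98


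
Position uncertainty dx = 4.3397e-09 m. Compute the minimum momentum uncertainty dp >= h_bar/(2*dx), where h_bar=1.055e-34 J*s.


dp = h_bar / (2 * dx)
= 1.055e-34 / (2 * 4.3397e-09)
= 1.055e-34 / 8.6794e-09
= 1.2155e-26 kg*m/s

1.2155e-26


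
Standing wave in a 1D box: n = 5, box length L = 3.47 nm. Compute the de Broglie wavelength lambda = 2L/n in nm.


lambda = 2L / n
= 2 * 3.47 / 5
= 6.94 / 5
= 1.388 nm

1.388


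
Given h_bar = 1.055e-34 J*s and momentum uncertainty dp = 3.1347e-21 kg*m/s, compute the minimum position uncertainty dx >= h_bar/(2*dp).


dx = h_bar / (2 * dp)
= 1.055e-34 / (2 * 3.1347e-21)
= 1.055e-34 / 6.2694e-21
= 1.6828e-14 m

1.6828e-14


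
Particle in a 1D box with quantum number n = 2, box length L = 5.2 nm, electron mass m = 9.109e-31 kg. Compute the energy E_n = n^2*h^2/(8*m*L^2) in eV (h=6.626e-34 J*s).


E = n^2 * h^2 / (8 * m * L^2)
= 2^2 * (6.626e-34)^2 / (8 * 9.109e-31 * (5.2e-9)^2)
= 4 * 4.3904e-67 / (8 * 9.109e-31 * 2.7040e-17)
= 8.9124e-21 J
= 0.0556 eV

0.0556


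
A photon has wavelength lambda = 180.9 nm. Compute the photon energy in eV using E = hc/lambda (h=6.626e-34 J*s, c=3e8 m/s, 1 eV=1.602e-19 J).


E = hc / lambda
= (6.626e-34)(3e8) / (180.9e-9)
= 1.9878e-25 / 1.8090e-07
= 1.0988e-18 J
Converting to eV: 1.0988e-18 / 1.602e-19
= 6.8592 eV

6.8592


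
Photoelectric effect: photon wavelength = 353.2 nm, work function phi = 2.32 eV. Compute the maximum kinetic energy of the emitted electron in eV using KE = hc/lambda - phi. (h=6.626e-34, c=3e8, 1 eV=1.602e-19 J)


E_photon = hc / lambda
= (6.626e-34)(3e8) / (353.2e-9)
= 5.6280e-19 J
= 3.5131 eV
KE = E_photon - phi
= 3.5131 - 2.32
= 1.1931 eV

1.1931


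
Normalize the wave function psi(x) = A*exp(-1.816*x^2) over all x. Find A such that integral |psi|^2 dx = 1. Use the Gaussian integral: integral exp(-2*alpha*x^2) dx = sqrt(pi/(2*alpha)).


integral |psi|^2 dx = A^2 * sqrt(pi/(2*alpha)) = 1
A^2 = sqrt(2*alpha/pi)
= sqrt(2 * 1.816 / pi)
= 1.075222
A = sqrt(1.075222)
= 1.0369

1.0369


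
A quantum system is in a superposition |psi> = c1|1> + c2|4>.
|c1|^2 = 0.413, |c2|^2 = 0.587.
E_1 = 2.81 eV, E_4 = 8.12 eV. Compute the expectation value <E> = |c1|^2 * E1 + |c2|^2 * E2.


<E> = |c1|^2 * E1 + |c2|^2 * E2
= 0.413 * 2.81 + 0.587 * 8.12
= 1.1605 + 4.7664
= 5.927 eV

5.927


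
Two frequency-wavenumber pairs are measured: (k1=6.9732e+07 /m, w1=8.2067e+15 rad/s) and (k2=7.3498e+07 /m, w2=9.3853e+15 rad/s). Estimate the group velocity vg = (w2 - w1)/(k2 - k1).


vg = (w2 - w1) / (k2 - k1)
= (9.3853e+15 - 8.2067e+15) / (7.3498e+07 - 6.9732e+07)
= 1.1786e+15 / 3.7660e+06
= 3.1296e+08 m/s

3.1296e+08


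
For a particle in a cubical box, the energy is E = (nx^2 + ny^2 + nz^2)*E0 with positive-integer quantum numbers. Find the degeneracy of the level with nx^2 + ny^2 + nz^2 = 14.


Enumerate all (nx, ny, nz) with nx^2 + ny^2 + nz^2 = 14:
(1,2,3)
(1,3,2)
(2,1,3)
(2,3,1)
(3,1,2)
(3,2,1)
Total degeneracy = 6

6


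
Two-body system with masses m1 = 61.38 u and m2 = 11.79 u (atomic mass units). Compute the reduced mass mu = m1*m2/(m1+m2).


mu = m1 * m2 / (m1 + m2)
= 61.38 * 11.79 / (61.38 + 11.79)
= 723.6702 / 73.17
= 9.8903 u

9.8903


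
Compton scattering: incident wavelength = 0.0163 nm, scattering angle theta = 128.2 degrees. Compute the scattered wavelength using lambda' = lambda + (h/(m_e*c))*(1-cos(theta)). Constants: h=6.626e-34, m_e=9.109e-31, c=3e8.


Compton wavelength: h/(m_e*c) = 2.4247e-12 m
d_lambda = 2.4247e-12 * (1 - cos(128.2 deg))
= 2.4247e-12 * 1.618408
= 3.9242e-12 m = 0.003924 nm
lambda' = 0.0163 + 0.003924
= 0.020224 nm

0.020224


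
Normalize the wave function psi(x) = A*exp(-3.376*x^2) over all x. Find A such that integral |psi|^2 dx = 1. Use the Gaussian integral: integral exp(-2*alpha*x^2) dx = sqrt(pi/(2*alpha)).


integral |psi|^2 dx = A^2 * sqrt(pi/(2*alpha)) = 1
A^2 = sqrt(2*alpha/pi)
= sqrt(2 * 3.376 / pi)
= 1.466025
A = sqrt(1.466025)
= 1.2108

1.2108


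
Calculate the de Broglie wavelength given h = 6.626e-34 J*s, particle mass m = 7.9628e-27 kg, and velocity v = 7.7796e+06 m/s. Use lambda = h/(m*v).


lambda = h / (m * v)
= 6.626e-34 / (7.9628e-27 * 7.7796e+06)
= 6.626e-34 / 6.1947e-20
= 1.0696e-14 m

1.0696e-14


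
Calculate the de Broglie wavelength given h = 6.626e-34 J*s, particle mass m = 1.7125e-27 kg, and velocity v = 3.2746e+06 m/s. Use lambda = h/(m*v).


lambda = h / (m * v)
= 6.626e-34 / (1.7125e-27 * 3.2746e+06)
= 6.626e-34 / 5.6078e-21
= 1.1816e-13 m

1.1816e-13


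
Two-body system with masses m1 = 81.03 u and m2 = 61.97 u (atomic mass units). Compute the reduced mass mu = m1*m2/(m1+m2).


mu = m1 * m2 / (m1 + m2)
= 81.03 * 61.97 / (81.03 + 61.97)
= 5021.4291 / 143.0
= 35.1149 u

35.1149


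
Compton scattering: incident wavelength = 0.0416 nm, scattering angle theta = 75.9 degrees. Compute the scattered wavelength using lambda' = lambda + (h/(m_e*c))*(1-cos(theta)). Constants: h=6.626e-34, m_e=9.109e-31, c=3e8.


Compton wavelength: h/(m_e*c) = 2.4247e-12 m
d_lambda = 2.4247e-12 * (1 - cos(75.9 deg))
= 2.4247e-12 * 0.756385
= 1.8340e-12 m = 0.001834 nm
lambda' = 0.0416 + 0.001834
= 0.043434 nm

0.043434


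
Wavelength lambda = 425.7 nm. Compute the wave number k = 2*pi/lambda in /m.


k = 2 * pi / lambda
= 6.2832 / (425.7e-9)
= 6.2832 / 4.2570e-07
= 1.4760e+07 /m

1.4760e+07


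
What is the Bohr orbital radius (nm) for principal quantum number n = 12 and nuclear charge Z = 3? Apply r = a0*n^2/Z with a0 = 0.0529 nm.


r = a0 * n^2 / Z
= 0.0529 * 12^2 / 3
= 0.0529 * 144 / 3
= 2.5392 nm

2.5392


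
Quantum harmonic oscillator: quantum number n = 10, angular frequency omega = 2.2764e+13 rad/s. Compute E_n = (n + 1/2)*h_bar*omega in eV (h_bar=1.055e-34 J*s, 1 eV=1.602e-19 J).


E = (n + 1/2) * h_bar * omega
= (10 + 0.5) * 1.055e-34 * 2.2764e+13
= 10.5 * 2.4016e-21
= 2.5217e-20 J
= 0.1574 eV

0.1574


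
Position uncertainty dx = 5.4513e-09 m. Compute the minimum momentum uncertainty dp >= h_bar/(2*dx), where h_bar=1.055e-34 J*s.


dp = h_bar / (2 * dx)
= 1.055e-34 / (2 * 5.4513e-09)
= 1.055e-34 / 1.0903e-08
= 9.6766e-27 kg*m/s

9.6766e-27


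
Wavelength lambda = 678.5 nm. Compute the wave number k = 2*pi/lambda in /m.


k = 2 * pi / lambda
= 6.2832 / (678.5e-9)
= 6.2832 / 6.7850e-07
= 9.2604e+06 /m

9.2604e+06


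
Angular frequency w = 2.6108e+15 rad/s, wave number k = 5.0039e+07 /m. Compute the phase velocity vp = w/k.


vp = w / k
= 2.6108e+15 / 5.0039e+07
= 5.2175e+07 m/s

5.2175e+07


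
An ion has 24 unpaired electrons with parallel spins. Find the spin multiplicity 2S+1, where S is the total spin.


Total spin S = N * (1/2) = 24 * 0.5 = 12.0
Spin multiplicity = 2S + 1
= 2 * 12.0 + 1
= 25

25


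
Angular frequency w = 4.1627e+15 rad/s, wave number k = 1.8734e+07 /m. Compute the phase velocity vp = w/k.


vp = w / k
= 4.1627e+15 / 1.8734e+07
= 2.2220e+08 m/s

2.2220e+08


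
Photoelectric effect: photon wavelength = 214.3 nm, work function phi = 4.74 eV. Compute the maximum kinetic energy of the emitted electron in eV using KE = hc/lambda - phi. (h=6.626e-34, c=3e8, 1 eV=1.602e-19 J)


E_photon = hc / lambda
= (6.626e-34)(3e8) / (214.3e-9)
= 9.2758e-19 J
= 5.7901 eV
KE = E_photon - phi
= 5.7901 - 4.74
= 1.0501 eV

1.0501


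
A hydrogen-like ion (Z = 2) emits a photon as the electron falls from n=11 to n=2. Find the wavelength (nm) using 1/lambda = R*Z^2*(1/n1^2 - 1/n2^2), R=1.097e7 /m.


1/lambda = R * Z^2 * (1/n1^2 - 1/n2^2)
= 1.097e7 * 2^2 * (1/2^2 - 1/11^2)
= 1.097e7 * 4 * (0.25 - 0.008264)
= 1.0607e+07 /m
lambda = 1 / 1.0607e+07
= 94.2742 nm

94.2742


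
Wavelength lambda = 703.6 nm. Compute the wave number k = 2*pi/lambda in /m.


k = 2 * pi / lambda
= 6.2832 / (703.6e-9)
= 6.2832 / 7.0360e-07
= 8.9301e+06 /m

8.9301e+06


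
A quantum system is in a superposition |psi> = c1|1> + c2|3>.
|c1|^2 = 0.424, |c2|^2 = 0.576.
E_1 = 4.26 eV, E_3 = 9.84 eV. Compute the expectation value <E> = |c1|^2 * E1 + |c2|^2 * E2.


<E> = |c1|^2 * E1 + |c2|^2 * E2
= 0.424 * 4.26 + 0.576 * 9.84
= 1.8062 + 5.6678
= 7.4741 eV

7.4741


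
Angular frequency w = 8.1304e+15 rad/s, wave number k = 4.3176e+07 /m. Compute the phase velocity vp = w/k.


vp = w / k
= 8.1304e+15 / 4.3176e+07
= 1.8831e+08 m/s

1.8831e+08


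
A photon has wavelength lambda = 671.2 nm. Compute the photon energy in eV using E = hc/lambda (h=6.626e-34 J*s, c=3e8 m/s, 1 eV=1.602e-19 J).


E = hc / lambda
= (6.626e-34)(3e8) / (671.2e-9)
= 1.9878e-25 / 6.7120e-07
= 2.9616e-19 J
Converting to eV: 2.9616e-19 / 1.602e-19
= 1.8487 eV

1.8487


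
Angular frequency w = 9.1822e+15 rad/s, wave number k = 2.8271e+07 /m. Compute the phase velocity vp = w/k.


vp = w / k
= 9.1822e+15 / 2.8271e+07
= 3.2479e+08 m/s

3.2479e+08


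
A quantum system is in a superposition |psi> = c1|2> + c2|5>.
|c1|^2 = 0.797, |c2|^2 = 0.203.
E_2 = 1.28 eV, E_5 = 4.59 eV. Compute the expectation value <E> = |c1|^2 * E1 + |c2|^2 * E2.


<E> = |c1|^2 * E1 + |c2|^2 * E2
= 0.797 * 1.28 + 0.203 * 4.59
= 1.0202 + 0.9318
= 1.9519 eV

1.9519


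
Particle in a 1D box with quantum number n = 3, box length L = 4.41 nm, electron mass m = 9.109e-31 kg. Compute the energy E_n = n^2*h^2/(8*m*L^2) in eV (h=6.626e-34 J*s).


E = n^2 * h^2 / (8 * m * L^2)
= 3^2 * (6.626e-34)^2 / (8 * 9.109e-31 * (4.41e-9)^2)
= 9 * 4.3904e-67 / (8 * 9.109e-31 * 1.9448e-17)
= 2.7881e-20 J
= 0.174 eV

0.174


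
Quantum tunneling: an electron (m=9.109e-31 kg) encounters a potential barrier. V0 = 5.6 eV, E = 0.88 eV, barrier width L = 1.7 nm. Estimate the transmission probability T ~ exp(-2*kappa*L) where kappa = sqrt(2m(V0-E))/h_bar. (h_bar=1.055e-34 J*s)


V0 - E = 4.72 eV = 7.5614e-19 J
kappa = sqrt(2 * m * (V0-E)) / h_bar
= sqrt(2 * 9.109e-31 * 7.5614e-19) / 1.055e-34
= 1.1125e+10 /m
2*kappa*L = 2 * 1.1125e+10 * 1.7e-9
= 37.825
T = exp(-37.825) = 3.739439e-17

3.739439e-17


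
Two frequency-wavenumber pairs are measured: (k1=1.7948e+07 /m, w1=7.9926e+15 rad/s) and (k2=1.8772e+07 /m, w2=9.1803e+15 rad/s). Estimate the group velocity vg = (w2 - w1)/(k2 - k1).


vg = (w2 - w1) / (k2 - k1)
= (9.1803e+15 - 7.9926e+15) / (1.8772e+07 - 1.7948e+07)
= 1.1877e+15 / 8.2400e+05
= 1.4414e+09 m/s

1.4414e+09


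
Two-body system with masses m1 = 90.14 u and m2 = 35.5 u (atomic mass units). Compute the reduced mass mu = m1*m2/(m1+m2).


mu = m1 * m2 / (m1 + m2)
= 90.14 * 35.5 / (90.14 + 35.5)
= 3199.97 / 125.64
= 25.4694 u

25.4694


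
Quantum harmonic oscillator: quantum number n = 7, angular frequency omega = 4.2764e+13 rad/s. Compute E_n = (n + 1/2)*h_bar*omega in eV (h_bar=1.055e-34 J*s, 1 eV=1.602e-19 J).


E = (n + 1/2) * h_bar * omega
= (7 + 0.5) * 1.055e-34 * 4.2764e+13
= 7.5 * 4.5116e-21
= 3.3837e-20 J
= 0.2112 eV

0.2112


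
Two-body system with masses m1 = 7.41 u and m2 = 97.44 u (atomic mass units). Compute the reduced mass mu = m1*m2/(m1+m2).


mu = m1 * m2 / (m1 + m2)
= 7.41 * 97.44 / (7.41 + 97.44)
= 722.0304 / 104.85
= 6.8863 u

6.8863


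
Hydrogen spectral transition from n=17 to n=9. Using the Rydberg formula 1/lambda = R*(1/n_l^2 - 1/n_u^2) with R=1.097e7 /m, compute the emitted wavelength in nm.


1/lambda = R * (1/n_l^2 - 1/n_u^2)
= 1.097e7 * (1/9^2 - 1/17^2)
= 1.097e7 * (0.012346 - 0.00346)
= 1.097e7 * 0.008885
= 9.7474e+04 /m
lambda = 1 / 9.7474e+04 = 10259.1859 nm

10259.1859


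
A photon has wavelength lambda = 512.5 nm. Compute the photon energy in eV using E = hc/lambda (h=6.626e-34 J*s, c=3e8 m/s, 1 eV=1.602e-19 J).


E = hc / lambda
= (6.626e-34)(3e8) / (512.5e-9)
= 1.9878e-25 / 5.1250e-07
= 3.8786e-19 J
Converting to eV: 3.8786e-19 / 1.602e-19
= 2.4211 eV

2.4211


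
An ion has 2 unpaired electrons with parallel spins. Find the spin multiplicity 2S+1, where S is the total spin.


Total spin S = N * (1/2) = 2 * 0.5 = 1.0
Spin multiplicity = 2S + 1
= 2 * 1.0 + 1
= 3

3


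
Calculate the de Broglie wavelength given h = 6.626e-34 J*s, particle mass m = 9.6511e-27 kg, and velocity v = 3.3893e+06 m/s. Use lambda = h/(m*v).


lambda = h / (m * v)
= 6.626e-34 / (9.6511e-27 * 3.3893e+06)
= 6.626e-34 / 3.2710e-20
= 2.0257e-14 m

2.0257e-14


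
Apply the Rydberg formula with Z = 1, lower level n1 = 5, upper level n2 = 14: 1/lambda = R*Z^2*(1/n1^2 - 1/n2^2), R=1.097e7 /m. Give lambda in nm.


1/lambda = R * Z^2 * (1/n1^2 - 1/n2^2)
= 1.097e7 * 1^2 * (1/5^2 - 1/14^2)
= 1.097e7 * 1 * (0.04 - 0.005102)
= 3.8283e+05 /m
lambda = 1 / 3.8283e+05
= 2612.1213 nm

2612.1213


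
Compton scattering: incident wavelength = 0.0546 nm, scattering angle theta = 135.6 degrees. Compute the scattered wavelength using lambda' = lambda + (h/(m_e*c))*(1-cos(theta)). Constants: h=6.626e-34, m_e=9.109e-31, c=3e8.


Compton wavelength: h/(m_e*c) = 2.4247e-12 m
d_lambda = 2.4247e-12 * (1 - cos(135.6 deg))
= 2.4247e-12 * 1.714473
= 4.1571e-12 m = 0.004157 nm
lambda' = 0.0546 + 0.004157
= 0.058757 nm

0.058757


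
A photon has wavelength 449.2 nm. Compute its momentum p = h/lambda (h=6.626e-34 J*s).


p = h / lambda
= 6.626e-34 / (449.2e-9)
= 6.626e-34 / 4.4920e-07
= 1.4751e-27 kg*m/s

1.4751e-27


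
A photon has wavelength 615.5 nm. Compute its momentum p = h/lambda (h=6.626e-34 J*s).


p = h / lambda
= 6.626e-34 / (615.5e-9)
= 6.626e-34 / 6.1550e-07
= 1.0765e-27 kg*m/s

1.0765e-27


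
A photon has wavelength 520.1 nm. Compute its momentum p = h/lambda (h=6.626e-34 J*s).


p = h / lambda
= 6.626e-34 / (520.1e-9)
= 6.626e-34 / 5.2010e-07
= 1.2740e-27 kg*m/s

1.2740e-27


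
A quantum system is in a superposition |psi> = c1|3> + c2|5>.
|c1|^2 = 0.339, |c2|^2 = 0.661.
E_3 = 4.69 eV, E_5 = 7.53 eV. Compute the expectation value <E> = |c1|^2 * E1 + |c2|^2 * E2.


<E> = |c1|^2 * E1 + |c2|^2 * E2
= 0.339 * 4.69 + 0.661 * 7.53
= 1.5899 + 4.9773
= 6.5672 eV

6.5672


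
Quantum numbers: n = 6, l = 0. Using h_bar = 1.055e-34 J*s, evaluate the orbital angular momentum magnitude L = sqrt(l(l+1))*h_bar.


L = sqrt(l*(l+1)) * h_bar
= sqrt(0 * 1) * 1.055e-34
= sqrt(0) * 1.055e-34
= 0.0 * 1.055e-34
= 0.0000e+00 J*s

0.0000e+00


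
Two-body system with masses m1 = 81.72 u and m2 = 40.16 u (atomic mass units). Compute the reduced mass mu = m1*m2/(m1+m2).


mu = m1 * m2 / (m1 + m2)
= 81.72 * 40.16 / (81.72 + 40.16)
= 3281.8752 / 121.88
= 26.9271 u

26.9271


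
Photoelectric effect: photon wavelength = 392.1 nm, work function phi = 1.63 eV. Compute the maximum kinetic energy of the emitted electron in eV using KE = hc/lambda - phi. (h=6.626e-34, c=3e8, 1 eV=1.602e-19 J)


E_photon = hc / lambda
= (6.626e-34)(3e8) / (392.1e-9)
= 5.0696e-19 J
= 3.1646 eV
KE = E_photon - phi
= 3.1646 - 1.63
= 1.5346 eV

1.5346


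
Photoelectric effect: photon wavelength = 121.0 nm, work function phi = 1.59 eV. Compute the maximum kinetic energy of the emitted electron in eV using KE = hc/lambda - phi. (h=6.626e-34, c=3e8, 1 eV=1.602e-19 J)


E_photon = hc / lambda
= (6.626e-34)(3e8) / (121.0e-9)
= 1.6428e-18 J
= 10.2547 eV
KE = E_photon - phi
= 10.2547 - 1.59
= 8.6647 eV

8.6647


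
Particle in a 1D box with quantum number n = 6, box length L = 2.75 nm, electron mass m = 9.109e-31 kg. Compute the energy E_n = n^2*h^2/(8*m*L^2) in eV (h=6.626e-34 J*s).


E = n^2 * h^2 / (8 * m * L^2)
= 6^2 * (6.626e-34)^2 / (8 * 9.109e-31 * (2.75e-9)^2)
= 36 * 4.3904e-67 / (8 * 9.109e-31 * 7.5625e-18)
= 2.8680e-19 J
= 1.7903 eV

1.7903


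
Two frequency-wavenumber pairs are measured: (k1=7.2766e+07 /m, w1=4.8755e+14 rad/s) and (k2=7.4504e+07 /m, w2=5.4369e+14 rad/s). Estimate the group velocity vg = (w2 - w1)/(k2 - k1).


vg = (w2 - w1) / (k2 - k1)
= (5.4369e+14 - 4.8755e+14) / (7.4504e+07 - 7.2766e+07)
= 5.6140e+13 / 1.7380e+06
= 3.2301e+07 m/s

3.2301e+07


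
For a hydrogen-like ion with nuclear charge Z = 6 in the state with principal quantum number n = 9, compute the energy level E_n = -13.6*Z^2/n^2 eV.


E_n = -13.6 * Z^2 / n^2
= -13.6 * 6^2 / 9^2
= -13.6 * 36 / 81
= -6.0444 eV

-6.0444


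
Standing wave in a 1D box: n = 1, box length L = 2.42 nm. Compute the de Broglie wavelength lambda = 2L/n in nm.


lambda = 2L / n
= 2 * 2.42 / 1
= 4.84 / 1
= 4.84 nm

4.84


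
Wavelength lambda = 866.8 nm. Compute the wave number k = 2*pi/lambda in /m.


k = 2 * pi / lambda
= 6.2832 / (866.8e-9)
= 6.2832 / 8.6680e-07
= 7.2487e+06 /m

7.2487e+06


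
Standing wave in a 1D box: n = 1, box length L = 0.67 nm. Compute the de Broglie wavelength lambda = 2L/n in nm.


lambda = 2L / n
= 2 * 0.67 / 1
= 1.34 / 1
= 1.34 nm

1.34


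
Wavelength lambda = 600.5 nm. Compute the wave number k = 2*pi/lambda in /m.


k = 2 * pi / lambda
= 6.2832 / (600.5e-9)
= 6.2832 / 6.0050e-07
= 1.0463e+07 /m

1.0463e+07


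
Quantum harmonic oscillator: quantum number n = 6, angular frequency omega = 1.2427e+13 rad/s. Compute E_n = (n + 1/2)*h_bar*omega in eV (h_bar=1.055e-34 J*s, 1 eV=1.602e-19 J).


E = (n + 1/2) * h_bar * omega
= (6 + 0.5) * 1.055e-34 * 1.2427e+13
= 6.5 * 1.3110e-21
= 8.5218e-21 J
= 0.0532 eV

0.0532


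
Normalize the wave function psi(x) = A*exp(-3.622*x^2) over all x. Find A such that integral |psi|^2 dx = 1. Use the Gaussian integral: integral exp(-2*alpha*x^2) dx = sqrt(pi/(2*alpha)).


integral |psi|^2 dx = A^2 * sqrt(pi/(2*alpha)) = 1
A^2 = sqrt(2*alpha/pi)
= sqrt(2 * 3.622 / pi)
= 1.518498
A = sqrt(1.518498)
= 1.2323

1.2323


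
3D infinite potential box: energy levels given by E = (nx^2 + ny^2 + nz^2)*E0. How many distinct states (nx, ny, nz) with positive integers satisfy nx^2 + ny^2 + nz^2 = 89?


Enumerate all (nx, ny, nz) with nx^2 + ny^2 + nz^2 = 89:
(2,2,9)
(2,6,7)
(2,7,6)
(2,9,2)
(3,4,8)
(3,8,4)
(4,3,8)
(4,8,3)
(6,2,7)
(6,7,2)
(7,2,6)
(7,6,2)
(8,3,4)
(8,4,3)
(9,2,2)
Total degeneracy = 15

15


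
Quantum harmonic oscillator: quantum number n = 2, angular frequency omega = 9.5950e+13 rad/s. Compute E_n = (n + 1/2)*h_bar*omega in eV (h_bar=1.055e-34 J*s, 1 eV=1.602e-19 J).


E = (n + 1/2) * h_bar * omega
= (2 + 0.5) * 1.055e-34 * 9.5950e+13
= 2.5 * 1.0123e-20
= 2.5307e-20 J
= 0.158 eV

0.158


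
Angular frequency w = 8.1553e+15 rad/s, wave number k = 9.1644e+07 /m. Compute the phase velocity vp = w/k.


vp = w / k
= 8.1553e+15 / 9.1644e+07
= 8.8989e+07 m/s

8.8989e+07


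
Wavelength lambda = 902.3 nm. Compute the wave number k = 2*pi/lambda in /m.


k = 2 * pi / lambda
= 6.2832 / (902.3e-9)
= 6.2832 / 9.0230e-07
= 6.9635e+06 /m

6.9635e+06


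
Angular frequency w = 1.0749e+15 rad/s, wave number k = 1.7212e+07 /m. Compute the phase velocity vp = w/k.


vp = w / k
= 1.0749e+15 / 1.7212e+07
= 6.2451e+07 m/s

6.2451e+07


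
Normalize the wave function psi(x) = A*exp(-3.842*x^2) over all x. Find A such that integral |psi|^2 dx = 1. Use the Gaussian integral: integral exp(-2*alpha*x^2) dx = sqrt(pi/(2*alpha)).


integral |psi|^2 dx = A^2 * sqrt(pi/(2*alpha)) = 1
A^2 = sqrt(2*alpha/pi)
= sqrt(2 * 3.842 / pi)
= 1.563935
A = sqrt(1.563935)
= 1.2506

1.2506


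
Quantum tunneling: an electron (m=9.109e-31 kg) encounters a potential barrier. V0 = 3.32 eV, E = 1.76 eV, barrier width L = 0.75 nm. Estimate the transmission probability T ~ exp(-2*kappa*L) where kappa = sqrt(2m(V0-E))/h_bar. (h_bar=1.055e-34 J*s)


V0 - E = 1.56 eV = 2.4991e-19 J
kappa = sqrt(2 * m * (V0-E)) / h_bar
= sqrt(2 * 9.109e-31 * 2.4991e-19) / 1.055e-34
= 6.3957e+09 /m
2*kappa*L = 2 * 6.3957e+09 * 0.75e-9
= 9.5936
T = exp(-9.5936) = 6.816194e-05

6.816194e-05


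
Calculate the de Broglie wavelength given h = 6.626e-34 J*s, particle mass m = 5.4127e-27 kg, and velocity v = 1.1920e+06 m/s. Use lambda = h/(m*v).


lambda = h / (m * v)
= 6.626e-34 / (5.4127e-27 * 1.1920e+06)
= 6.626e-34 / 6.4519e-21
= 1.0270e-13 m

1.0270e-13


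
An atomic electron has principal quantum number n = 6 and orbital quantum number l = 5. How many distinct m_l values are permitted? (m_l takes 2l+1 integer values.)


m_l ranges from -l to +l in integer steps
So m_l goes from -5 to +5
Count = 2l + 1 = 2*5 + 1
= 11

11


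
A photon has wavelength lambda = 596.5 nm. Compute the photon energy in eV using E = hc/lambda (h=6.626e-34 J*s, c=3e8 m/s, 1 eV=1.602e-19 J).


E = hc / lambda
= (6.626e-34)(3e8) / (596.5e-9)
= 1.9878e-25 / 5.9650e-07
= 3.3324e-19 J
Converting to eV: 3.3324e-19 / 1.602e-19
= 2.0802 eV

2.0802
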